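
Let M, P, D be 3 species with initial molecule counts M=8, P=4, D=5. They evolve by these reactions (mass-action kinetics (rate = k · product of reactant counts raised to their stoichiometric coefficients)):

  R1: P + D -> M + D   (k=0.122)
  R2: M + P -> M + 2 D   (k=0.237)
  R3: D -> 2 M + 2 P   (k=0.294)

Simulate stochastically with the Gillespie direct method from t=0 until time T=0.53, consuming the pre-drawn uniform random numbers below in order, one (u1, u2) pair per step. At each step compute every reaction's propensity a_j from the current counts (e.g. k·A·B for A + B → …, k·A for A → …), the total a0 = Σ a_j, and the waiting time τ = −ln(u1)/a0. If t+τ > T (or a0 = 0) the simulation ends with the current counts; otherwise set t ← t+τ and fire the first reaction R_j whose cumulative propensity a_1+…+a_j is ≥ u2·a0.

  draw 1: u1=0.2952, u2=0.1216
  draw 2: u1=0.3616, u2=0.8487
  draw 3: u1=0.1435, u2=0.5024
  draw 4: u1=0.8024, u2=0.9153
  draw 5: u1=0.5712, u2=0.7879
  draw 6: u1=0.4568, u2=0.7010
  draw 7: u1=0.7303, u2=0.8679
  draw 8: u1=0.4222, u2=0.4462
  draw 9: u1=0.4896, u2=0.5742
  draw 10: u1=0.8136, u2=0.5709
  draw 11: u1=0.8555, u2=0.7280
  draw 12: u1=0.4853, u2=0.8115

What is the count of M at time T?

M at T = 15

t=0.000: M=8 P=4 D=5
Draw 1: a1=2.440, a2=7.584, a3=1.470, a0=11.494; τ=−ln(0.2952)/11.494=0.106 → t=0.106; u2·a0=0.1216·11.494=1.398 ≤ a1=2.440 → R1 fires; M=9 P=3 D=5
Draw 2: a1=1.830, a2=6.399, a3=1.470, a0=9.699; τ=−ln(0.3616)/9.699=0.105 → t=0.211; u2·a0=0.8487·9.699=8.232; a1+a2=8.229 < 8.232 ≤ a1+…+a3=9.699 → R3 fires; M=11 P=5 D=4
Draw 3: a1=2.440, a2=13.035, a3=1.176, a0=16.651; τ=−ln(0.1435)/16.651=0.117 → t=0.328; u2·a0=0.5024·16.651=8.365; a1=2.440 < 8.365 ≤ a1+a2=15.475 → R2 fires; M=11 P=4 D=6
Draw 4: a1=2.928, a2=10.428, a3=1.764, a0=15.120; τ=−ln(0.8024)/15.120=0.015 → t=0.342; u2·a0=0.9153·15.120=13.839; a1+a2=13.356 < 13.839 ≤ a1+…+a3=15.120 → R3 fires; M=13 P=6 D=5
Draw 5: a1=3.660, a2=18.486, a3=1.470, a0=23.616; τ=−ln(0.5712)/23.616=0.024 → t=0.366; u2·a0=0.7879·23.616=18.607; a1=3.660 < 18.607 ≤ a1+a2=22.146 → R2 fires; M=13 P=5 D=7
Draw 6: a1=4.270, a2=15.405, a3=2.058, a0=21.733; τ=−ln(0.4568)/21.733=0.036 → t=0.402; u2·a0=0.7010·21.733=15.235; a1=4.270 < 15.235 ≤ a1+a2=19.675 → R2 fires; M=13 P=4 D=9
Draw 7: a1=4.392, a2=12.324, a3=2.646, a0=19.362; τ=−ln(0.7303)/19.362=0.016 → t=0.418; u2·a0=0.8679·19.362=16.804; a1+a2=16.716 < 16.804 ≤ a1+…+a3=19.362 → R3 fires; M=15 P=6 D=8
Draw 8: a1=5.856, a2=21.330, a3=2.352, a0=29.538; τ=−ln(0.4222)/29.538=0.029 → t=0.447; u2·a0=0.4462·29.538=13.180; a1=5.856 < 13.180 ≤ a1+a2=27.186 → R2 fires; M=15 P=5 D=10
Draw 9: a1=6.100, a2=17.775, a3=2.940, a0=26.815; τ=−ln(0.4896)/26.815=0.027 → t=0.474; u2·a0=0.5742·26.815=15.397; a1=6.100 < 15.397 ≤ a1+a2=23.875 → R2 fires; M=15 P=4 D=12
Draw 10: a1=5.856, a2=14.220, a3=3.528, a0=23.604; τ=−ln(0.8136)/23.604=0.009 → t=0.483; u2·a0=0.5709·23.604=13.476; a1=5.856 < 13.476 ≤ a1+a2=20.076 → R2 fires; M=15 P=3 D=14
Draw 11: a1=5.124, a2=10.665, a3=4.116, a0=19.905; τ=−ln(0.8555)/19.905=0.008 → t=0.491; u2·a0=0.7280·19.905=14.491; a1=5.124 < 14.491 ≤ a1+a2=15.789 → R2 fires; M=15 P=2 D=16
Draw 12: a1=3.904, a2=7.110, a3=4.704, a0=15.718; τ=−ln(0.4853)/15.718=0.046 → t=0.537 > T=0.53: stop.
Read off M at T=0.53: 15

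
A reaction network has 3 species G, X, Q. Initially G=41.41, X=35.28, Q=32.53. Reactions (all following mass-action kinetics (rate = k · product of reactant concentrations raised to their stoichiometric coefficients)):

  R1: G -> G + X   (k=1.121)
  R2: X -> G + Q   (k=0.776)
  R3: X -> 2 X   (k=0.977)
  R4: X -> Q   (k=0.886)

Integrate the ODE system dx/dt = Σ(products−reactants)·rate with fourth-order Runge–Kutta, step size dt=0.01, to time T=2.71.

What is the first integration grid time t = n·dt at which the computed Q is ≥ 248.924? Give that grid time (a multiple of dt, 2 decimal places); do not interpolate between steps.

RK4 with dt=0.01: 271 steps to T=2.71. Trajectory (selected grid times):
t=0.00: G=41.41 X=35.28 Q=32.53
t=0.30: G=50.46 X=42.69 Q=51.91
t=0.60: G=61.42 X=51.77 Q=75.38
t=0.90: G=74.72 X=62.85 Q=103.86
t=1.20: G=90.87 X=76.35 Q=138.45
t=1.51: G=111.21 X=93.38 Q=182.03
t=1.81: G=135.22 X=113.50 Q=233.44
t=1.88: G=141.53 X=118.79 Q=246.95
t=1.89: G=142.45 X=119.56 Q=248.93
t=2.11: G=164.39 X=137.96 Q=295.93
t=2.41: G=199.86 X=167.71 Q=371.90
t=2.71: G=242.98 X=203.88 Q=464.24
Q(1.88)=246.952 < 248.924 but Q(1.89)=248.932 ≥ 248.924, so the first grid time is t=1.89.

Threshold first reached at t = 1.89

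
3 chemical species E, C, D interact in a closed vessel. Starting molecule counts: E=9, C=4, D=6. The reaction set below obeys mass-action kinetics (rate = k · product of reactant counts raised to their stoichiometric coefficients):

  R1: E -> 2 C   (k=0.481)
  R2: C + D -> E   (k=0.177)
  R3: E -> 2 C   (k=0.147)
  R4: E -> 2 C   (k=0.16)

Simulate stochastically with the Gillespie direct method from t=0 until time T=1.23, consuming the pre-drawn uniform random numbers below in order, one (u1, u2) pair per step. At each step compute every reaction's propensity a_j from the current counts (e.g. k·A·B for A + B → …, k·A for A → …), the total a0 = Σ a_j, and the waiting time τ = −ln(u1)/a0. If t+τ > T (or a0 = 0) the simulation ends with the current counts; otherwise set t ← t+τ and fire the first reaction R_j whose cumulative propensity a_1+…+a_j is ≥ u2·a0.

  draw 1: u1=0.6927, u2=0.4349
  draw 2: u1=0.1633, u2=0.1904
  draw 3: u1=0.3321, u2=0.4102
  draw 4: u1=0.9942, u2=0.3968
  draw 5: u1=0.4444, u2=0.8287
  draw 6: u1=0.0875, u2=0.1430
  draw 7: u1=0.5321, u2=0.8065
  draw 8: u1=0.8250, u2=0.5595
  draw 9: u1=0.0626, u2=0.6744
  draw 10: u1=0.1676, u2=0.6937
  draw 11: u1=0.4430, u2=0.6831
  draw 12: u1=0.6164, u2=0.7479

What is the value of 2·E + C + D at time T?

Check how each reaction changes W = 2·E + C + D (weight of products minus weight of reactants):
R1: E -> 2 C: (1·2) − (2·1) = 2 − 2 = 0
R2: C + D -> E: (2·1) − (1·1 + 1·1) = 2 − 2 = 0
R3: E -> 2 C: (1·2) − (2·1) = 2 − 2 = 0
R4: E -> 2 C: (1·2) − (2·1) = 2 − 2 = 0
Every reaction leaves W unchanged, so W is conserved and no simulation is needed: W(T) = W(0) = 2·9 + 4 + 6 = 28

Value at T = 28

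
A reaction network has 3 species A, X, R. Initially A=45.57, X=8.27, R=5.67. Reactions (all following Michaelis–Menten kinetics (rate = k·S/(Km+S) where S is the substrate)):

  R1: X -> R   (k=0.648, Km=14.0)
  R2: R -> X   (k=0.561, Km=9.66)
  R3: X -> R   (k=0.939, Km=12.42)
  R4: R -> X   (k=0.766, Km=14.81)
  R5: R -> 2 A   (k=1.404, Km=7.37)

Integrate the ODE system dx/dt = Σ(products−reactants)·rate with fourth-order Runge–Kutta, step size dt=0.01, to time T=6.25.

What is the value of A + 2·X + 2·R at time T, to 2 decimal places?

Value at T = 73.45

Check how each reaction changes W = A + 2·X + 2·R (weight of products minus weight of reactants):
R1: X -> R: (2·1) − (2·1) = 2 − 2 = 0
R2: R -> X: (2·1) − (2·1) = 2 − 2 = 0
R3: X -> R: (2·1) − (2·1) = 2 − 2 = 0
R4: R -> X: (2·1) − (2·1) = 2 − 2 = 0
R5: R -> 2 A: (1·2) − (2·1) = 2 − 2 = 0
Every reaction leaves W unchanged, so W is conserved and no simulation is needed: W(T) = W(0) = 45.57 + 2·8.27 + 2·5.67 = 73.45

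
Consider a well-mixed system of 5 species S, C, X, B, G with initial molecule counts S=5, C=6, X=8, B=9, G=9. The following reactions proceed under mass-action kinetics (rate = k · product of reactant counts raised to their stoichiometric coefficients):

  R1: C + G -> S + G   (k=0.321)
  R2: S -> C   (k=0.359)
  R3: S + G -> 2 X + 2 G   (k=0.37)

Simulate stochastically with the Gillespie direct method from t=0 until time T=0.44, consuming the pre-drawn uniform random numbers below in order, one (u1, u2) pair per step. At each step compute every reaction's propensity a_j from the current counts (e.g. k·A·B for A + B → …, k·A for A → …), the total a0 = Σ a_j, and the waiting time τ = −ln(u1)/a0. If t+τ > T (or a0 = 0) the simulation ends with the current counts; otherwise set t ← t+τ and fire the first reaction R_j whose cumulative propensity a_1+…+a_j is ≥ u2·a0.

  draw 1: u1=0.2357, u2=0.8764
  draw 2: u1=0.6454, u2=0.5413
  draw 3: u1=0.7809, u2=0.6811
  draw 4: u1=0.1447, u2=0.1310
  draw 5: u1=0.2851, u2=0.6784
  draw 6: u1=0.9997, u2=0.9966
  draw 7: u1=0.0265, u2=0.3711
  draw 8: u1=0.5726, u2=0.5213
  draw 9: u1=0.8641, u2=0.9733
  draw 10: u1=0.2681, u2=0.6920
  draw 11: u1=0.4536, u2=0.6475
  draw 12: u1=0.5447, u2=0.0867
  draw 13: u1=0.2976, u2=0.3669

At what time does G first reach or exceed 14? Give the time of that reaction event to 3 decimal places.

t=0.000: S=5 C=6 X=8 B=9 G=9
Draw 1: a1=17.334, a2=1.795, a3=16.650, a0=35.779; τ=−ln(0.2357)/35.779=0.040 → t=0.040; u2·a0=0.8764·35.779=31.357; a1+a2=19.129 < 31.357 ≤ a1+…+a3=35.779 → R3 fires; S=4 C=6 X=10 B=9 G=10
Draw 2: a1=19.260, a2=1.436, a3=14.800, a0=35.496; τ=−ln(0.6454)/35.496=0.012 → t=0.053; u2·a0=0.5413·35.496=19.214 ≤ a1=19.260 → R1 fires; S=5 C=5 X=10 B=9 G=10
Draw 3: a1=16.050, a2=1.795, a3=18.500, a0=36.345; τ=−ln(0.7809)/36.345=0.007 → t=0.060; u2·a0=0.6811·36.345=24.755; a1+a2=17.845 < 24.755 ≤ a1+…+a3=36.345 → R3 fires; S=4 C=5 X=12 B=9 G=11
Draw 4: a1=17.655, a2=1.436, a3=16.280, a0=35.371; τ=−ln(0.1447)/35.371=0.055 → t=0.114; u2·a0=0.1310·35.371=4.634 ≤ a1=17.655 → R1 fires; S=5 C=4 X=12 B=9 G=11
Draw 5: a1=14.124, a2=1.795, a3=20.350, a0=36.269; τ=−ln(0.2851)/36.269=0.035 → t=0.149; u2·a0=0.6784·36.269=24.605; a1+a2=15.919 < 24.605 ≤ a1+…+a3=36.269 → R3 fires; S=4 C=4 X=14 B=9 G=12
Draw 6: a1=15.408, a2=1.436, a3=17.760, a0=34.604; τ=−ln(0.9997)/34.604=0.000 → t=0.149; u2·a0=0.9966·34.604=34.486; a1+a2=16.844 < 34.486 ≤ a1+…+a3=34.604 → R3 fires; S=3 C=4 X=16 B=9 G=13
Draw 7: a1=16.692, a2=1.077, a3=14.430, a0=32.199; τ=−ln(0.0265)/32.199=0.113 → t=0.262; u2·a0=0.3711·32.199=11.949 ≤ a1=16.692 → R1 fires; S=4 C=3 X=16 B=9 G=13
Draw 8: a1=12.519, a2=1.436, a3=19.240, a0=33.195; τ=−ln(0.5726)/33.195=0.017 → t=0.278; u2·a0=0.5213·33.195=17.305; a1+a2=13.955 < 17.305 ≤ a1+…+a3=33.195 → R3 fires; S=3 C=3 X=18 B=9 G=14
Draw 9: a1=13.482, a2=1.077, a3=15.540, a0=30.099; τ=−ln(0.8641)/30.099=0.005 → t=0.283; u2·a0=0.9733·30.099=29.295; a1+a2=14.559 < 29.295 ≤ a1+…+a3=30.099 → R3 fires; S=2 C=3 X=20 B=9 G=15
Draw 10: a1=14.445, a2=0.718, a3=11.100, a0=26.263; τ=−ln(0.2681)/26.263=0.050 → t=0.333; u2·a0=0.6920·26.263=18.174; a1+a2=15.163 < 18.174 ≤ a1+…+a3=26.263 → R3 fires; S=1 C=3 X=22 B=9 G=16
Draw 11: a1=15.408, a2=0.359, a3=5.920, a0=21.687; τ=−ln(0.4536)/21.687=0.036 → t=0.370; u2·a0=0.6475·21.687=14.042 ≤ a1=15.408 → R1 fires; S=2 C=2 X=22 B=9 G=16
Draw 12: a1=10.272, a2=0.718, a3=11.840, a0=22.830; τ=−ln(0.5447)/22.830=0.027 → t=0.396; u2·a0=0.0867·22.830=1.979 ≤ a1=10.272 → R1 fires; S=3 C=1 X=22 B=9 G=16
Draw 13: a1=5.136, a2=1.077, a3=17.760, a0=23.973; τ=−ln(0.2976)/23.973=0.051 → t=0.447 > T=0.44: stop.
G first becomes ≥ 14 when it reaches 14 at the event at t=0.278.

Threshold first reached at t = 0.278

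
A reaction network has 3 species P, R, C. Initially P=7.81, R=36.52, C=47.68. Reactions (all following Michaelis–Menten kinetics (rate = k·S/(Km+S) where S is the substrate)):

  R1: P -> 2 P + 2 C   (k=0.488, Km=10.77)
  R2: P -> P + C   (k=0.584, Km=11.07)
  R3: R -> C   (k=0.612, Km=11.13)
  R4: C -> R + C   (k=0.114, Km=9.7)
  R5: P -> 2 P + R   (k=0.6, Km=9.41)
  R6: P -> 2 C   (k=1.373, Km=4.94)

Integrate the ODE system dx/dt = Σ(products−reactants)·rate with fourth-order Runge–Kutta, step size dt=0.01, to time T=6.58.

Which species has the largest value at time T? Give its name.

Dominant species at T: C

RK4 with dt=0.01: 658 steps to T=6.58. Trajectory (selected grid times):
t=0.00: P=7.81 R=36.52 C=47.68
t=0.73: P=7.55 R=36.44 C=49.71
t=1.46: P=7.28 R=36.36 C=51.72
t=2.19: P=7.02 R=36.28 C=53.70
t=2.92: P=6.76 R=36.20 C=55.65
t=3.66: P=6.50 R=36.11 C=57.60
t=4.39: P=6.24 R=36.01 C=59.49
t=5.12: P=5.99 R=35.92 C=61.35
t=5.85: P=5.74 R=35.81 C=63.18
t=6.58: P=5.49 R=35.71 C=64.97
At T=6.58: P=5.49 R=35.71 C=64.97; the largest is C.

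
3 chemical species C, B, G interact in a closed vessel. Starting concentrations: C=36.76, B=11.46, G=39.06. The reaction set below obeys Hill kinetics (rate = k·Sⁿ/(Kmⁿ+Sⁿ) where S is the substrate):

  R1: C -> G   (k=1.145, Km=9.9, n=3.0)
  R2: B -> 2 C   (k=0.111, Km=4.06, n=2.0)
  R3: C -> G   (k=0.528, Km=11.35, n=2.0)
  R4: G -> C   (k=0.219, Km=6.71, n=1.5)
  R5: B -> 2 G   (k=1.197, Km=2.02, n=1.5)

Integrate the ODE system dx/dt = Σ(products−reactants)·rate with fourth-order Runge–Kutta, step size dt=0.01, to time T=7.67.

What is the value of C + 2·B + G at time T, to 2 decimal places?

Value at T = 98.74

Check how each reaction changes W = C + 2·B + G (weight of products minus weight of reactants):
R1: C -> G: (1·1) − (1·1) = 1 − 1 = 0
R2: B -> 2 C: (1·2) − (2·1) = 2 − 2 = 0
R3: C -> G: (1·1) − (1·1) = 1 − 1 = 0
R4: G -> C: (1·1) − (1·1) = 1 − 1 = 0
R5: B -> 2 G: (1·2) − (2·1) = 2 − 2 = 0
Every reaction leaves W unchanged, so W is conserved and no simulation is needed: W(T) = W(0) = 36.76 + 2·11.46 + 39.06 = 98.74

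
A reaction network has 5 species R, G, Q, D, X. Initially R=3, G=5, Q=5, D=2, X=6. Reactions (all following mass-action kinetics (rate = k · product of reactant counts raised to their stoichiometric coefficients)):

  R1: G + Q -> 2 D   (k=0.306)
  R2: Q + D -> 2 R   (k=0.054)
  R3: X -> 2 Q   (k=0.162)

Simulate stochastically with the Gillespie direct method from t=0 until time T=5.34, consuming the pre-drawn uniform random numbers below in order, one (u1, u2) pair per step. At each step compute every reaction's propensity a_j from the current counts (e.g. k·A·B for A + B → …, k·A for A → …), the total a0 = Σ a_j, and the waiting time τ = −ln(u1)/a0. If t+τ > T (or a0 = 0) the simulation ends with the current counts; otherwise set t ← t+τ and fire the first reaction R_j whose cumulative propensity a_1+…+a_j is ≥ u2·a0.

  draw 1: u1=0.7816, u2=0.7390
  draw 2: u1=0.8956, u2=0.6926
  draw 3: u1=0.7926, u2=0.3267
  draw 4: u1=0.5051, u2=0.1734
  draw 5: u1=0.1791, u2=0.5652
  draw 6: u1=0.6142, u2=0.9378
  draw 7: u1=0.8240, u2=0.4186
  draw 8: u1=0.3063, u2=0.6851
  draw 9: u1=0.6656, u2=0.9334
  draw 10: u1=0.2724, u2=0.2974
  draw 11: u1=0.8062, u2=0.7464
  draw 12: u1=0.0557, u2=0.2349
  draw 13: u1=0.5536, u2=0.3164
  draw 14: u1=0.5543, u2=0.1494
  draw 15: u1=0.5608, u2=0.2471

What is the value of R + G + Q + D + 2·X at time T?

Value at T = 27

Check how each reaction changes W = R + G + Q + D + 2·X (weight of products minus weight of reactants):
R1: G + Q -> 2 D: (1·2) − (1·1 + 1·1) = 2 − 2 = 0
R2: Q + D -> 2 R: (1·2) − (1·1 + 1·1) = 2 − 2 = 0
R3: X -> 2 Q: (1·2) − (2·1) = 2 − 2 = 0
Every reaction leaves W unchanged, so W is conserved and no simulation is needed: W(T) = W(0) = 3 + 5 + 5 + 2 + 2·6 = 27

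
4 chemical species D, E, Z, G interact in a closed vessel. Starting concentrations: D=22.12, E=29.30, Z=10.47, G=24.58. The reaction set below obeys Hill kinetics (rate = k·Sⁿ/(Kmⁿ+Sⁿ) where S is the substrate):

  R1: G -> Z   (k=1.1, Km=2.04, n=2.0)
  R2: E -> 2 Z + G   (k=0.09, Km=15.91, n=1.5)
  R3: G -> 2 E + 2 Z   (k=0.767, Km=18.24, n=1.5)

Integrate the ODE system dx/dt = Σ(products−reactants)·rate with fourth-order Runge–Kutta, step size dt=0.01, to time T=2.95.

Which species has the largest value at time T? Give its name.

Dominant species at T: E

RK4 with dt=0.01: 295 steps to T=2.95. Trajectory (selected grid times):
t=0.00: D=22.12 E=29.30 Z=10.47 G=24.58
t=0.33: D=22.12 E=29.59 Z=11.18 G=24.09
t=0.66: D=22.12 E=29.87 Z=11.89 G=23.60
t=0.98: D=22.12 E=30.14 Z=12.57 G=23.12
t=1.31: D=22.12 E=30.41 Z=13.27 G=22.64
t=1.64: D=22.12 E=30.68 Z=13.96 G=22.15
t=1.97: D=22.12 E=30.95 Z=14.65 G=21.67
t=2.29: D=22.12 E=31.20 Z=15.32 G=21.20
t=2.62: D=22.12 E=31.46 Z=16.00 G=20.73
t=2.95: D=22.12 E=31.71 Z=16.68 G=20.25
At T=2.95: D=22.12 E=31.71 Z=16.68 G=20.25; the largest is E.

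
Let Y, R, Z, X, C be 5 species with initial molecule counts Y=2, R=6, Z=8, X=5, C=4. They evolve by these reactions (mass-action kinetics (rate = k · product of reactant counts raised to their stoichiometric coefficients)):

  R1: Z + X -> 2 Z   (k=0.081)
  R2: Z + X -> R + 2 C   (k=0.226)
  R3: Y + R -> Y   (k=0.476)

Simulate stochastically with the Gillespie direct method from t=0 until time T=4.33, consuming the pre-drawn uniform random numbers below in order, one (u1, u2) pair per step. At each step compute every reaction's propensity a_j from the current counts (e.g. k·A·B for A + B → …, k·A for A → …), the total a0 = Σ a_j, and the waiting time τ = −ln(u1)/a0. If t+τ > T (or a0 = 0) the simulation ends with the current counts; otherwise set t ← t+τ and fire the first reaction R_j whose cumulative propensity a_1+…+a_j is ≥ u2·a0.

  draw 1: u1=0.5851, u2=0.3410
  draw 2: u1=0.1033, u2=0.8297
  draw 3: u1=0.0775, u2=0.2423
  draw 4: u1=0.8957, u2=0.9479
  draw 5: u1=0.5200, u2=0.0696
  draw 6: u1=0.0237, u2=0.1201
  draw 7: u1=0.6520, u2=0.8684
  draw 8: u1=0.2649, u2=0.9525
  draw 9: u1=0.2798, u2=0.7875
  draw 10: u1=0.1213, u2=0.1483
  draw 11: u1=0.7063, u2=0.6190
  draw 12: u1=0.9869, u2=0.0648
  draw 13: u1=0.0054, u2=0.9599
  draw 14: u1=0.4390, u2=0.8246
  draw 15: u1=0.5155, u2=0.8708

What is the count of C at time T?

C at T = 12

t=0.000: Y=2 R=6 Z=8 X=5 C=4
Draw 1: a1=3.240, a2=9.040, a3=5.712, a0=17.992; τ=−ln(0.5851)/17.992=0.030 → t=0.030; u2·a0=0.3410·17.992=6.135; a1=3.240 < 6.135 ≤ a1+a2=12.280 → R2 fires; Y=2 R=7 Z=7 X=4 C=6
Draw 2: a1=2.268, a2=6.328, a3=6.664, a0=15.260; τ=−ln(0.1033)/15.260=0.149 → t=0.179; u2·a0=0.8297·15.260=12.661; a1+a2=8.596 < 12.661 ≤ a1+…+a3=15.260 → R3 fires; Y=2 R=6 Z=7 X=4 C=6
Draw 3: a1=2.268, a2=6.328, a3=5.712, a0=14.308; τ=−ln(0.0775)/14.308=0.179 → t=0.357; u2·a0=0.2423·14.308=3.467; a1=2.268 < 3.467 ≤ a1+a2=8.596 → R2 fires; Y=2 R=7 Z=6 X=3 C=8
Draw 4: a1=1.458, a2=4.068, a3=6.664, a0=12.190; τ=−ln(0.8957)/12.190=0.009 → t=0.366; u2·a0=0.9479·12.190=11.555; a1+a2=5.526 < 11.555 ≤ a1+…+a3=12.190 → R3 fires; Y=2 R=6 Z=6 X=3 C=8
Draw 5: a1=1.458, a2=4.068, a3=5.712, a0=11.238; τ=−ln(0.5200)/11.238=0.058 → t=0.425; u2·a0=0.0696·11.238=0.782 ≤ a1=1.458 → R1 fires; Y=2 R=6 Z=7 X=2 C=8
Draw 6: a1=1.134, a2=3.164, a3=5.712, a0=10.010; τ=−ln(0.0237)/10.010=0.374 → t=0.798; u2·a0=0.1201·10.010=1.202; a1=1.134 < 1.202 ≤ a1+a2=4.298 → R2 fires; Y=2 R=7 Z=6 X=1 C=10
Draw 7: a1=0.486, a2=1.356, a3=6.664, a0=8.506; τ=−ln(0.6520)/8.506=0.050 → t=0.849; u2·a0=0.8684·8.506=7.387; a1+a2=1.842 < 7.387 ≤ a1+…+a3=8.506 → R3 fires; Y=2 R=6 Z=6 X=1 C=10
Draw 8: a1=0.486, a2=1.356, a3=5.712, a0=7.554; τ=−ln(0.2649)/7.554=0.176 → t=1.025; u2·a0=0.9525·7.554=7.195; a1+a2=1.842 < 7.195 ≤ a1+…+a3=7.554 → R3 fires; Y=2 R=5 Z=6 X=1 C=10
Draw 9: a1=0.486, a2=1.356, a3=4.760, a0=6.602; τ=−ln(0.2798)/6.602=0.193 → t=1.217; u2·a0=0.7875·6.602=5.199; a1+a2=1.842 < 5.199 ≤ a1+…+a3=6.602 → R3 fires; Y=2 R=4 Z=6 X=1 C=10
Draw 10: a1=0.486, a2=1.356, a3=3.808, a0=5.650; τ=−ln(0.1213)/5.650=0.373 → t=1.591; u2·a0=0.1483·5.650=0.838; a1=0.486 < 0.838 ≤ a1+a2=1.842 → R2 fires; Y=2 R=5 Z=5 X=0 C=12
Draw 11: a1=0.000, a2=0.000, a3=4.760, a0=4.760; τ=−ln(0.7063)/4.760=0.073 → t=1.664; u2·a0=0.6190·4.760=2.946; a1+a2=0.000 < 2.946 ≤ a1+…+a3=4.760 → R3 fires; Y=2 R=4 Z=5 X=0 C=12
Draw 12: a1=0.000, a2=0.000, a3=3.808, a0=3.808; τ=−ln(0.9869)/3.808=0.003 → t=1.667; u2·a0=0.0648·3.808=0.247; a1+a2=0.000 < 0.247 ≤ a1+…+a3=3.808 → R3 fires; Y=2 R=3 Z=5 X=0 C=12
Draw 13: a1=0.000, a2=0.000, a3=2.856, a0=2.856; τ=−ln(0.0054)/2.856=1.828 → t=3.496; u2·a0=0.9599·2.856=2.741; a1+a2=0.000 < 2.741 ≤ a1+…+a3=2.856 → R3 fires; Y=2 R=2 Z=5 X=0 C=12
Draw 14: a1=0.000, a2=0.000, a3=1.904, a0=1.904; τ=−ln(0.4390)/1.904=0.432 → t=3.928; u2·a0=0.8246·1.904=1.570; a1+a2=0.000 < 1.570 ≤ a1+…+a3=1.904 → R3 fires; Y=2 R=1 Z=5 X=0 C=12
Draw 15: a1=0.000, a2=0.000, a3=0.952, a0=0.952; τ=−ln(0.5155)/0.952=0.696 → t=4.624 > T=4.33: stop.
Read off C at T=4.33: 12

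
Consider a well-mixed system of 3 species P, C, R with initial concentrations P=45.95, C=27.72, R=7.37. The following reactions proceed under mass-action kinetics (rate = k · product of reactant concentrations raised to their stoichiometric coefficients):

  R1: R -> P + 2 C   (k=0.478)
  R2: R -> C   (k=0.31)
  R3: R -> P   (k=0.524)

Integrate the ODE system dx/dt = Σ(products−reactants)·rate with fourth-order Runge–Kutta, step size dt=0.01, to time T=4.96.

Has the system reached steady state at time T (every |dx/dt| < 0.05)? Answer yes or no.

Steady state at T: yes

RK4 with dt=0.01: 496 steps to T=4.96. Trajectory (selected grid times):
t=0.00: P=45.95 C=27.72 R=7.37
t=0.55: P=48.84 C=31.38 R=3.58
t=1.10: P=50.25 C=33.15 R=1.74
t=1.65: P=50.93 C=34.02 R=0.85
t=2.20: P=51.26 C=34.43 R=0.41
t=2.76: P=51.43 C=34.64 R=0.20
t=3.31: P=51.51 C=34.74 R=0.10
t=3.86: P=51.54 C=34.79 R=0.05
t=4.41: P=51.56 C=34.81 R=0.02
t=4.96: P=51.57 C=34.82 R=0.01
Rates at T: R1=0.0053, R2=0.0034, R3=0.0058
dx/dt at T (Σ net stoichiometry × rate): P=+0.0110, C=+0.0139, R=-0.0144
Largest |dx/dt| is |-0.0144| (R) < 0.05 → steady.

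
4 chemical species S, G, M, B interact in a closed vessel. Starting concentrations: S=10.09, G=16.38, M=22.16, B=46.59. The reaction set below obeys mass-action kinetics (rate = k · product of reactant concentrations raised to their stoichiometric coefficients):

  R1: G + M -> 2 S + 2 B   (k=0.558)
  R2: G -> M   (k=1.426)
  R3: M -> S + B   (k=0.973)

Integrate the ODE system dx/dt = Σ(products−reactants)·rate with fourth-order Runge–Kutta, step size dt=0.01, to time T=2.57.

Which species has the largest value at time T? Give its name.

Dominant species at T: B

RK4 with dt=0.01: 257 steps to T=2.57. Trajectory (selected grid times):
t=0.00: S=10.09 G=16.38 M=22.16 B=46.59
t=0.29: S=38.84 G=1.51 M=8.28 B=75.34
t=0.57: S=42.45 G=0.34 M=5.84 B=78.95
t=0.86: S=44.20 G=0.10 M=4.33 B=80.70
t=1.14: S=45.30 G=0.04 M=3.29 B=81.80
t=1.43: S=46.14 G=0.02 M=2.48 B=82.64
t=1.71: S=46.73 G=0.01 M=1.89 B=83.23
t=2.00: S=47.20 G=0.00 M=1.42 B=83.70
t=2.28: S=47.54 G=0.00 M=1.09 B=84.04
t=2.57: S=47.81 G=0.00 M=0.82 B=84.31
At T=2.57: S=47.81 G=0.00 M=0.82 B=84.31; the largest is B.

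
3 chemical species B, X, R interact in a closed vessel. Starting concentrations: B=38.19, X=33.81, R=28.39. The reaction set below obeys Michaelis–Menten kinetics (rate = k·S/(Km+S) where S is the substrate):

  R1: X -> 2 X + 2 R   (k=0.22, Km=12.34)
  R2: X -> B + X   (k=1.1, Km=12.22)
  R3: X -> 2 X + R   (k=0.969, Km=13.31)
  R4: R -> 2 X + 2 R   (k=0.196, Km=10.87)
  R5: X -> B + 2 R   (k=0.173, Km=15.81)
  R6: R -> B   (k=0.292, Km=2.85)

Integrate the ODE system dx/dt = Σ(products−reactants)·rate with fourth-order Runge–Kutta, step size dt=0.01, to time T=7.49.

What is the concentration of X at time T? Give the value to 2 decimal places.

RK4 with dt=0.01: 749 steps to T=7.49. Trajectory (selected grid times):
t=0.00: B=38.19 X=33.81 R=28.39
t=0.83: B=39.18 X=34.66 R=29.33
t=1.66: B=40.18 X=35.52 R=30.28
t=2.50: B=41.19 X=36.39 R=31.25
t=3.33: B=42.20 X=37.26 R=32.21
t=4.16: B=43.22 X=38.14 R=33.18
t=4.99: B=44.23 X=39.02 R=34.16
t=5.83: B=45.27 X=39.91 R=35.16
t=6.66: B=46.30 X=40.81 R=36.15
t=7.49: B=47.33 X=41.70 R=37.15
Read off X at T=7.49: 41.70

X at T = 41.70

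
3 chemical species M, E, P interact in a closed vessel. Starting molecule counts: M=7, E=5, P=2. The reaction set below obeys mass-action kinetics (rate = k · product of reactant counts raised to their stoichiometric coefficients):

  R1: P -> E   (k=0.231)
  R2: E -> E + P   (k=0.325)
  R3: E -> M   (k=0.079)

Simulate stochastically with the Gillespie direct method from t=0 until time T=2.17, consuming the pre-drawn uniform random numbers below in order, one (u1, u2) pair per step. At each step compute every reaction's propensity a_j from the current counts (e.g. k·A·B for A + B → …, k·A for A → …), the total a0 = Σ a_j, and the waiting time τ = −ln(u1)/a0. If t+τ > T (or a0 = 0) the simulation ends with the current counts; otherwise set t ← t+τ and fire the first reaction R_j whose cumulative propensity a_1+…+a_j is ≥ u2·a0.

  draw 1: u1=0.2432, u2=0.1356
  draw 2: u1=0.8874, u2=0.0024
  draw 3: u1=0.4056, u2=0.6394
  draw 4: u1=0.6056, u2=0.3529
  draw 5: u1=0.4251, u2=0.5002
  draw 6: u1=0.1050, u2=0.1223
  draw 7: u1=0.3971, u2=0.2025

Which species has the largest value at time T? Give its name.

t=0.000: M=7 E=5 P=2
Draw 1: a1=0.462, a2=1.625, a3=0.395, a0=2.482; τ=−ln(0.2432)/2.482=0.570 → t=0.570; u2·a0=0.1356·2.482=0.337 ≤ a1=0.462 → R1 fires; M=7 E=6 P=1
Draw 2: a1=0.231, a2=1.950, a3=0.474, a0=2.655; τ=−ln(0.8874)/2.655=0.045 → t=0.615; u2·a0=0.0024·2.655=0.006 ≤ a1=0.231 → R1 fires; M=7 E=7 P=0
Draw 3: a1=0.000, a2=2.275, a3=0.553, a0=2.828; τ=−ln(0.4056)/2.828=0.319 → t=0.934; u2·a0=0.6394·2.828=1.808; a1=0.000 < 1.808 ≤ a1+a2=2.275 → R2 fires; M=7 E=7 P=1
Draw 4: a1=0.231, a2=2.275, a3=0.553, a0=3.059; τ=−ln(0.6056)/3.059=0.164 → t=1.098; u2·a0=0.3529·3.059=1.080; a1=0.231 < 1.080 ≤ a1+a2=2.506 → R2 fires; M=7 E=7 P=2
Draw 5: a1=0.462, a2=2.275, a3=0.553, a0=3.290; τ=−ln(0.4251)/3.290=0.260 → t=1.358; u2·a0=0.5002·3.290=1.646; a1=0.462 < 1.646 ≤ a1+a2=2.737 → R2 fires; M=7 E=7 P=3
Draw 6: a1=0.693, a2=2.275, a3=0.553, a0=3.521; τ=−ln(0.1050)/3.521=0.640 → t=1.998; u2·a0=0.1223·3.521=0.431 ≤ a1=0.693 → R1 fires; M=7 E=8 P=2
Draw 7: a1=0.462, a2=2.600, a3=0.632, a0=3.694; τ=−ln(0.3971)/3.694=0.250 → t=2.248 > T=2.17: stop.
At T=2.17: M=7 E=8 P=2; the largest is E.

Dominant species at T: E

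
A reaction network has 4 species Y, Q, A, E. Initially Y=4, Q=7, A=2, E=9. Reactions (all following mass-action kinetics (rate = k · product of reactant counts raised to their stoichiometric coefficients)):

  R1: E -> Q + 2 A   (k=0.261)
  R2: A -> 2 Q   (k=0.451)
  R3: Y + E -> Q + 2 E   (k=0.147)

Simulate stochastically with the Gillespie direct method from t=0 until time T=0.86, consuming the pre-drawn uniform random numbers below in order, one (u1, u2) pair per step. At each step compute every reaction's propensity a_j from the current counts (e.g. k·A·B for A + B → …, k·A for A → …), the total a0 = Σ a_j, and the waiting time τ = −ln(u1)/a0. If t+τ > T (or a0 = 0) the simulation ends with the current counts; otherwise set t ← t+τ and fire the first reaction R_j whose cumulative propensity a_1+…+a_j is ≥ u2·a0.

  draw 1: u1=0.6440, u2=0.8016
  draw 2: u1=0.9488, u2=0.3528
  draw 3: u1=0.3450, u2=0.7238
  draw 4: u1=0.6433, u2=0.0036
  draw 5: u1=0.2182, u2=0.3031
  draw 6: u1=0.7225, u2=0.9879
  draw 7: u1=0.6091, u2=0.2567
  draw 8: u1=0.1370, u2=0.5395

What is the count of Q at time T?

Q at T = 15

t=0.000: Y=4 Q=7 A=2 E=9
Draw 1: a1=2.349, a2=0.902, a3=5.292, a0=8.543; τ=−ln(0.6440)/8.543=0.052 → t=0.052; u2·a0=0.8016·8.543=6.848; a1+a2=3.251 < 6.848 ≤ a1+…+a3=8.543 → R3 fires; Y=3 Q=8 A=2 E=10
Draw 2: a1=2.610, a2=0.902, a3=4.410, a0=7.922; τ=−ln(0.9488)/7.922=0.007 → t=0.058; u2·a0=0.3528·7.922=2.795; a1=2.610 < 2.795 ≤ a1+a2=3.512 → R2 fires; Y=3 Q=10 A=1 E=10
Draw 3: a1=2.610, a2=0.451, a3=4.410, a0=7.471; τ=−ln(0.3450)/7.471=0.142 → t=0.201; u2·a0=0.7238·7.471=5.408; a1+a2=3.061 < 5.408 ≤ a1+…+a3=7.471 → R3 fires; Y=2 Q=11 A=1 E=11
Draw 4: a1=2.871, a2=0.451, a3=3.234, a0=6.556; τ=−ln(0.6433)/6.556=0.067 → t=0.268; u2·a0=0.0036·6.556=0.024 ≤ a1=2.871 → R1 fires; Y=2 Q=12 A=3 E=10
Draw 5: a1=2.610, a2=1.353, a3=2.940, a0=6.903; τ=−ln(0.2182)/6.903=0.221 → t=0.488; u2·a0=0.3031·6.903=2.092 ≤ a1=2.610 → R1 fires; Y=2 Q=13 A=5 E=9
Draw 6: a1=2.349, a2=2.255, a3=2.646, a0=7.250; τ=−ln(0.7225)/7.250=0.045 → t=0.533; u2·a0=0.9879·7.250=7.162; a1+a2=4.604 < 7.162 ≤ a1+…+a3=7.250 → R3 fires; Y=1 Q=14 A=5 E=10
Draw 7: a1=2.610, a2=2.255, a3=1.470, a0=6.335; τ=−ln(0.6091)/6.335=0.078 → t=0.612; u2·a0=0.2567·6.335=1.626 ≤ a1=2.610 → R1 fires; Y=1 Q=15 A=7 E=9
Draw 8: a1=2.349, a2=3.157, a3=1.323, a0=6.829; τ=−ln(0.1370)/6.829=0.291 → t=0.903 > T=0.86: stop.
Read off Q at T=0.86: 15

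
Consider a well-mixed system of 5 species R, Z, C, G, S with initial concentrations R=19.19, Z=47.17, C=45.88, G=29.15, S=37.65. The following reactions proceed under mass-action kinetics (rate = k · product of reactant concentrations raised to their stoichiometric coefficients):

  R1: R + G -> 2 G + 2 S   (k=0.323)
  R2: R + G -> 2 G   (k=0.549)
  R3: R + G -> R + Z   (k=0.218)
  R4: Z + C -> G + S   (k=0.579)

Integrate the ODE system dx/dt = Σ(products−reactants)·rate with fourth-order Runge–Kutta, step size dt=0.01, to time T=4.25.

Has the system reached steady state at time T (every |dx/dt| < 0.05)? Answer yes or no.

Steady state at T: yes

RK4 with dt=0.01: 425 steps to T=4.25. Trajectory (selected grid times):
t=0.00: R=19.19 Z=47.17 C=45.88 G=29.15 S=37.65
t=0.47: R=0.00 Z=7.34 C=1.25 G=88.17 S=96.50
t=0.94: R=0.00 Z=6.29 C=0.20 G=89.22 S=97.54
t=1.42: R=0.00 Z=6.12 C=0.04 G=89.39 S=97.71
t=1.89: R=0.00 Z=6.09 C=0.01 G=89.42 S=97.74
t=2.36: R=0.00 Z=6.09 C=0.00 G=89.42 S=97.75
t=2.83: R=0.00 Z=6.09 C=0.00 G=89.42 S=97.75
t=3.31: R=0.00 Z=6.09 C=0.00 G=89.42 S=97.75
t=3.78: R=0.00 Z=6.09 C=0.00 G=89.42 S=97.75
t=4.25: R=0.00 Z=6.09 C=0.00 G=89.42 S=97.75
Rates at T: R1=0.0000, R2=0.0000, R3=0.0000, R4=0.0000
dx/dt at T (Σ net stoichiometry × rate): R=-0.0000, Z=-0.0000, C=-0.0000, G=+0.0000, S=+0.0000
Largest |dx/dt| is |-0.0000| (Z) < 0.05 → steady.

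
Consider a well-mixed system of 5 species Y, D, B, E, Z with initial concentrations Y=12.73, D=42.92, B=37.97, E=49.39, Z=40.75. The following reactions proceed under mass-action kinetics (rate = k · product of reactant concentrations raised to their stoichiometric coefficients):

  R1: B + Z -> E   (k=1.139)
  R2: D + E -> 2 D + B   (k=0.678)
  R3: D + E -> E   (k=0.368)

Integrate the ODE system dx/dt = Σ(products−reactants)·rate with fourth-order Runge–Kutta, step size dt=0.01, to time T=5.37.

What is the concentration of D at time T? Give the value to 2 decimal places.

D at T = 84.13

RK4 with dt=0.01: 537 steps to T=5.37. Trajectory (selected grid times):
t=0.00: Y=12.73 D=42.92 B=37.97 E=49.39 Z=40.75
t=0.60: Y=12.73 D=84.13 B=87.36 E=0.00 Z=0.00
t=1.19: Y=12.73 D=84.13 B=87.36 E=0.00 Z=0.00
t=1.79: Y=12.73 D=84.13 B=87.36 E=0.00 Z=0.00
t=2.39: Y=12.73 D=84.13 B=87.36 E=0.00 Z=0.00
t=2.98: Y=12.73 D=84.13 B=87.36 E=0.00 Z=0.00
t=3.58: Y=12.73 D=84.13 B=87.36 E=0.00 Z=0.00
t=4.18: Y=12.73 D=84.13 B=87.36 E=0.00 Z=0.00
t=4.77: Y=12.73 D=84.13 B=87.36 E=0.00 Z=0.00
t=5.37: Y=12.73 D=84.13 B=87.36 E=0.00 Z=0.00
Read off D at T=5.37: 84.13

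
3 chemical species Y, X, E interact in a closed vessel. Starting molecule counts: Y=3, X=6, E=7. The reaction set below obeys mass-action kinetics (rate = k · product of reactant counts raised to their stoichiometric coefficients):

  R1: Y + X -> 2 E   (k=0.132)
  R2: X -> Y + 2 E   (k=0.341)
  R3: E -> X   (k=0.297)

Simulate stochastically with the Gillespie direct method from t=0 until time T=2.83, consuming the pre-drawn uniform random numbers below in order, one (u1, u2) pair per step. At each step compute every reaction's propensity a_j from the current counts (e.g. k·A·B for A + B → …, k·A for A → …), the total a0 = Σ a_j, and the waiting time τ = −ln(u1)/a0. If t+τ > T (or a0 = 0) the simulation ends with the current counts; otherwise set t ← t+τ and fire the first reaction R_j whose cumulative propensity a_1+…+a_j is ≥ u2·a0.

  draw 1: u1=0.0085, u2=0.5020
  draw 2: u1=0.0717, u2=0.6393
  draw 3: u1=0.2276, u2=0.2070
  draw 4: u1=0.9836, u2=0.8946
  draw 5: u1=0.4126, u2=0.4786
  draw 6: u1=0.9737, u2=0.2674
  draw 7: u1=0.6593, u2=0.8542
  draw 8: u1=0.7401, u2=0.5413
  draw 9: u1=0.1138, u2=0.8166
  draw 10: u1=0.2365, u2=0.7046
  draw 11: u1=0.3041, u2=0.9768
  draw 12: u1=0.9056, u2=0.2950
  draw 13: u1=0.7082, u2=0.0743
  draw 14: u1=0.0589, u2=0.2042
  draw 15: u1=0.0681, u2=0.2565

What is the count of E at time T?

E at T = 14

t=0.000: Y=3 X=6 E=7
Draw 1: a1=2.376, a2=2.046, a3=2.079, a0=6.501; τ=−ln(0.0085)/6.501=0.733 → t=0.733; u2·a0=0.5020·6.501=3.264; a1=2.376 < 3.264 ≤ a1+a2=4.422 → R2 fires; Y=4 X=5 E=9
Draw 2: a1=2.640, a2=1.705, a3=2.673, a0=7.018; τ=−ln(0.0717)/7.018=0.376 → t=1.109; u2·a0=0.6393·7.018=4.487; a1+a2=4.345 < 4.487 ≤ a1+…+a3=7.018 → R3 fires; Y=4 X=6 E=8
Draw 3: a1=3.168, a2=2.046, a3=2.376, a0=7.590; τ=−ln(0.2276)/7.590=0.195 → t=1.304; u2·a0=0.2070·7.590=1.571 ≤ a1=3.168 → R1 fires; Y=3 X=5 E=10
Draw 4: a1=1.980, a2=1.705, a3=2.970, a0=6.655; τ=−ln(0.9836)/6.655=0.002 → t=1.306; u2·a0=0.8946·6.655=5.954; a1+a2=3.685 < 5.954 ≤ a1+…+a3=6.655 → R3 fires; Y=3 X=6 E=9
Draw 5: a1=2.376, a2=2.046, a3=2.673, a0=7.095; τ=−ln(0.4126)/7.095=0.125 → t=1.431; u2·a0=0.4786·7.095=3.396; a1=2.376 < 3.396 ≤ a1+a2=4.422 → R2 fires; Y=4 X=5 E=11
Draw 6: a1=2.640, a2=1.705, a3=3.267, a0=7.612; τ=−ln(0.9737)/7.612=0.004 → t=1.435; u2·a0=0.2674·7.612=2.035 ≤ a1=2.640 → R1 fires; Y=3 X=4 E=13
Draw 7: a1=1.584, a2=1.364, a3=3.861, a0=6.809; τ=−ln(0.6593)/6.809=0.061 → t=1.496; u2·a0=0.8542·6.809=5.816; a1+a2=2.948 < 5.816 ≤ a1+…+a3=6.809 → R3 fires; Y=3 X=5 E=12
Draw 8: a1=1.980, a2=1.705, a3=3.564, a0=7.249; τ=−ln(0.7401)/7.249=0.042 → t=1.537; u2·a0=0.5413·7.249=3.924; a1+a2=3.685 < 3.924 ≤ a1+…+a3=7.249 → R3 fires; Y=3 X=6 E=11
Draw 9: a1=2.376, a2=2.046, a3=3.267, a0=7.689; τ=−ln(0.1138)/7.689=0.283 → t=1.820; u2·a0=0.8166·7.689=6.279; a1+a2=4.422 < 6.279 ≤ a1+…+a3=7.689 → R3 fires; Y=3 X=7 E=10
Draw 10: a1=2.772, a2=2.387, a3=2.970, a0=8.129; τ=−ln(0.2365)/8.129=0.177 → t=1.997; u2·a0=0.7046·8.129=5.728; a1+a2=5.159 < 5.728 ≤ a1+…+a3=8.129 → R3 fires; Y=3 X=8 E=9
Draw 11: a1=3.168, a2=2.728, a3=2.673, a0=8.569; τ=−ln(0.3041)/8.569=0.139 → t=2.136; u2·a0=0.9768·8.569=8.370; a1+a2=5.896 < 8.370 ≤ a1+…+a3=8.569 → R3 fires; Y=3 X=9 E=8
Draw 12: a1=3.564, a2=3.069, a3=2.376, a0=9.009; τ=−ln(0.9056)/9.009=0.011 → t=2.147; u2·a0=0.2950·9.009=2.658 ≤ a1=3.564 → R1 fires; Y=2 X=8 E=10
Draw 13: a1=2.112, a2=2.728, a3=2.970, a0=7.810; τ=−ln(0.7082)/7.810=0.044 → t=2.191; u2·a0=0.0743·7.810=0.580 ≤ a1=2.112 → R1 fires; Y=1 X=7 E=12
Draw 14: a1=0.924, a2=2.387, a3=3.564, a0=6.875; τ=−ln(0.0589)/6.875=0.412 → t=2.603; u2·a0=0.2042·6.875=1.404; a1=0.924 < 1.404 ≤ a1+a2=3.311 → R2 fires; Y=2 X=6 E=14
Draw 15: a1=1.584, a2=2.046, a3=4.158, a0=7.788; τ=−ln(0.0681)/7.788=0.345 → t=2.948 > T=2.83: stop.
Read off E at T=2.83: 14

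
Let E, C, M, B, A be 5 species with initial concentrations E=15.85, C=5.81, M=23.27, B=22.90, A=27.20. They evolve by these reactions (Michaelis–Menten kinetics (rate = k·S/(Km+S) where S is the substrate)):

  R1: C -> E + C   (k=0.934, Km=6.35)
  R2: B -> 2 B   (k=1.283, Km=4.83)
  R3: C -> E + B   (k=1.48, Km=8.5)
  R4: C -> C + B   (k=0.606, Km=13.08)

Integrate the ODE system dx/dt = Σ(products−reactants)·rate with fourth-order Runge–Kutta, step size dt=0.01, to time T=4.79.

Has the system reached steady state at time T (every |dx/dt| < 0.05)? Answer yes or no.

Steady state at T: no

RK4 with dt=0.01: 479 steps to T=4.79. Trajectory (selected grid times):
t=0.00: E=15.85 C=5.81 M=23.27 B=22.90 A=27.20
t=0.53: E=16.40 C=5.50 M=23.27 B=23.87 A=27.20
t=1.06: E=16.93 C=5.19 M=23.27 B=24.84 A=27.20
t=1.60: E=17.45 C=4.90 M=23.27 B=25.81 A=27.20
t=2.13: E=17.94 C=4.61 M=23.27 B=26.75 A=27.20
t=2.66: E=18.41 C=4.34 M=23.27 B=27.68 A=27.20
t=3.19: E=18.87 C=4.08 M=23.27 B=28.60 A=27.20
t=3.73: E=19.32 C=3.83 M=23.27 B=29.52 A=27.20
t=4.26: E=19.74 C=3.59 M=23.27 B=30.42 A=27.20
t=4.79: E=20.14 C=3.36 M=23.27 B=31.30 A=27.20
Rates at T: R1=0.3235, R2=1.1115, R3=0.4197, R4=0.1240
dx/dt at T (Σ net stoichiometry × rate): E=+0.7432, C=-0.4197, M=+0.0000, B=+1.6552, A=+0.0000
Largest |dx/dt| is |+1.6552| (B) ≥ 0.05 → not steady.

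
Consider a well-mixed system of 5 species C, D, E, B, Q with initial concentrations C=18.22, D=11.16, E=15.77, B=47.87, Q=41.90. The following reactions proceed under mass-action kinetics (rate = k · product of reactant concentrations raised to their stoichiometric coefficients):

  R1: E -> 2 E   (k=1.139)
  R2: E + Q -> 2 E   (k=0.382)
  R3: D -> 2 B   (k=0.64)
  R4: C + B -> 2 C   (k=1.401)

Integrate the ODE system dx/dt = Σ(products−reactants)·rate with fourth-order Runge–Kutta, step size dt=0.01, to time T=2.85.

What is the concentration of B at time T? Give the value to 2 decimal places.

RK4 with dt=0.01: 285 steps to T=2.85. Trajectory (selected grid times):
t=0.00: C=18.22 D=11.16 E=15.77 B=47.87 Q=41.90
t=0.32: C=70.10 D=9.09 E=78.02 B=0.12 Q=0.04
t=0.63: C=73.40 D=7.46 E=111.11 B=0.09 Q=0.00
t=0.95: C=76.18 D=6.08 E=159.98 B=0.07 Q=0.00
t=1.27: C=78.45 D=4.95 E=230.33 B=0.06 Q=0.00
t=1.58: C=80.24 D=4.06 E=327.87 B=0.05 Q=0.00
t=1.90: C=81.76 D=3.31 E=472.05 B=0.04 Q=0.00
t=2.22: C=82.99 D=2.70 E=679.65 B=0.03 Q=0.00
t=2.53: C=83.97 D=2.21 E=967.45 B=0.02 Q=0.00
t=2.85: C=84.79 D=1.80 E=1392.90 B=0.02 Q=0.00
Read off B at T=2.85: 0.02

B at T = 0.02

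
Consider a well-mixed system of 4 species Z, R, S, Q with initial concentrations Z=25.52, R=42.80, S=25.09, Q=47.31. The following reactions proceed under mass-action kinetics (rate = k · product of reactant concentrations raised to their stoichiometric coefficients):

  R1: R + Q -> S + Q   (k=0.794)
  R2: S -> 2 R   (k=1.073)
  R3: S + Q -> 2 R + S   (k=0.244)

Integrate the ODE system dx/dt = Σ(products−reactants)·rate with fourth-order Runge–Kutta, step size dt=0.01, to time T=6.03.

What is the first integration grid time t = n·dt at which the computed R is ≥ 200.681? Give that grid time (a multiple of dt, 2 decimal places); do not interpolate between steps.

RK4 with dt=0.01: 603 steps to T=6.03. Trajectory (selected grid times):
t=0.00: Z=25.52 R=42.80 S=25.09 Q=47.31
t=0.67: Z=25.52 R=159.40 S=63.35 Q=0.00
t=1.03: Z=25.52 R=200.00 S=43.05 Q=0.00
t=1.04: Z=25.52 R=200.92 S=42.59 Q=0.00
t=1.34: Z=25.52 R=224.36 S=30.87 Q=0.00
t=2.01: Z=25.52 R=256.02 S=15.04 Q=0.00
t=2.68: Z=25.52 R=271.44 S=7.33 Q=0.00
t=3.35: Z=25.52 R=278.96 S=3.57 Q=0.00
t=4.02: Z=25.52 R=282.62 S=1.74 Q=0.00
t=4.69: Z=25.52 R=284.41 S=0.85 Q=0.00
t=5.36: Z=25.52 R=285.27 S=0.41 Q=0.00
t=6.03: Z=25.52 R=285.70 S=0.20 Q=0.00
R(1.03)=199.999 < 200.681 but R(1.04)=200.918 ≥ 200.681, so the first grid time is t=1.04.

Threshold first reached at t = 1.04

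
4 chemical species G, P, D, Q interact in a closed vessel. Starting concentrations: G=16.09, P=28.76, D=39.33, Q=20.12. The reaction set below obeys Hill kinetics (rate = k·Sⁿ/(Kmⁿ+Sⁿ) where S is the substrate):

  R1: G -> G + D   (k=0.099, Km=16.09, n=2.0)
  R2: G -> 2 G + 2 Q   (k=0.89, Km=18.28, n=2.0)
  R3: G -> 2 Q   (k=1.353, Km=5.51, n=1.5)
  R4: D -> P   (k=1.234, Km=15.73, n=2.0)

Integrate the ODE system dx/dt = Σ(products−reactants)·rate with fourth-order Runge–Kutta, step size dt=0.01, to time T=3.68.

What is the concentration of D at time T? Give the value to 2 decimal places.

D at T = 35.64

RK4 with dt=0.01: 368 steps to T=3.68. Trajectory (selected grid times):
t=0.00: G=16.09 P=28.76 D=39.33 Q=20.12
t=0.41: G=15.79 P=29.20 D=38.91 Q=21.36
t=0.82: G=15.48 P=29.63 D=38.50 Q=22.58
t=1.23: G=15.18 P=30.06 D=38.09 Q=23.80
t=1.64: G=14.87 P=30.49 D=37.67 Q=25.00
t=2.04: G=14.57 P=30.91 D=37.27 Q=26.16
t=2.45: G=14.26 P=31.34 D=36.86 Q=27.34
t=2.86: G=13.95 P=31.77 D=36.45 Q=28.50
t=3.27: G=13.64 P=32.20 D=36.04 Q=29.65
t=3.68: G=13.33 P=32.62 D=35.64 Q=30.79
Read off D at T=3.68: 35.64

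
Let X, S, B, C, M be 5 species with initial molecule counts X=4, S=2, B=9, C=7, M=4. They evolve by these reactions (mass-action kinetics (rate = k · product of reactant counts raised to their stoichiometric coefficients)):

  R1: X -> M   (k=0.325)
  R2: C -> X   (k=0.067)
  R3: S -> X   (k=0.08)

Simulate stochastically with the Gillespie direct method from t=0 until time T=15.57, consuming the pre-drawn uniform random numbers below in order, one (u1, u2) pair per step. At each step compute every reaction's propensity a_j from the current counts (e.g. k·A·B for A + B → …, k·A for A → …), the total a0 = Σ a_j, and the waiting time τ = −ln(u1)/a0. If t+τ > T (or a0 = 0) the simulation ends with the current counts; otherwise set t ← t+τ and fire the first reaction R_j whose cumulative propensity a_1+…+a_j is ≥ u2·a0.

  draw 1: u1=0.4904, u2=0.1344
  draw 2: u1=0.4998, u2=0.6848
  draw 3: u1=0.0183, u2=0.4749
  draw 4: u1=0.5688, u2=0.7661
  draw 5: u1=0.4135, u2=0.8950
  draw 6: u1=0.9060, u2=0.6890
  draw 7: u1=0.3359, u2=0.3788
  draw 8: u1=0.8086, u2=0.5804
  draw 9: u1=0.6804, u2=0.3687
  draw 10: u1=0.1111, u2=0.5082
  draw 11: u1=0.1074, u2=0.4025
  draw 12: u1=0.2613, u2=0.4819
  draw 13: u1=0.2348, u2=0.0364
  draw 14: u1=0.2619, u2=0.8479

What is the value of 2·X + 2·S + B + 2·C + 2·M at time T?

Value at T = 43

Check how each reaction changes W = 2·X + 2·S + B + 2·C + 2·M (weight of products minus weight of reactants):
R1: X -> M: (2·1) − (2·1) = 2 − 2 = 0
R2: C -> X: (2·1) − (2·1) = 2 − 2 = 0
R3: S -> X: (2·1) − (2·1) = 2 − 2 = 0
Every reaction leaves W unchanged, so W is conserved and no simulation is needed: W(T) = W(0) = 2·4 + 2·2 + 9 + 2·7 + 2·4 = 43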